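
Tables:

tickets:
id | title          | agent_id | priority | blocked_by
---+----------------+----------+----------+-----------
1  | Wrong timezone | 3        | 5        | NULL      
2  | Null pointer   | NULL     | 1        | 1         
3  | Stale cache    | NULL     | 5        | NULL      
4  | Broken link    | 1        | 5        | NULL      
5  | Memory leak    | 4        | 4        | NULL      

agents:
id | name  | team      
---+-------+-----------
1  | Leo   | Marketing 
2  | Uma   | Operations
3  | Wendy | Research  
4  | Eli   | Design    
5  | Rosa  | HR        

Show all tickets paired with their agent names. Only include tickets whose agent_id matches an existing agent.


INNER JOIN keeps only tickets rows whose agent_id matches an id in agents. Walk through each ticket:
  - ticket 1 (Wrong timezone): agent_id=3 -> matches Wendy
  - ticket 2 (Null pointer): agent_id=NULL, no match -> dropped
  - ticket 3 (Stale cache): agent_id=NULL, no match -> dropped
  - ticket 4 (Broken link): agent_id=1 -> matches Leo
  - ticket 5 (Memory leak): agent_id=4 -> matches Eli
So 2 of 5 rows are dropped.

SQL:
SELECT a.title, b.name AS agent
FROM tickets a
INNER JOIN agents b ON a.agent_id = b.id

Result:
title          | agent
---------------+------
Wrong timezone | Wendy
Broken link    | Leo  
Memory leak    | Eli  


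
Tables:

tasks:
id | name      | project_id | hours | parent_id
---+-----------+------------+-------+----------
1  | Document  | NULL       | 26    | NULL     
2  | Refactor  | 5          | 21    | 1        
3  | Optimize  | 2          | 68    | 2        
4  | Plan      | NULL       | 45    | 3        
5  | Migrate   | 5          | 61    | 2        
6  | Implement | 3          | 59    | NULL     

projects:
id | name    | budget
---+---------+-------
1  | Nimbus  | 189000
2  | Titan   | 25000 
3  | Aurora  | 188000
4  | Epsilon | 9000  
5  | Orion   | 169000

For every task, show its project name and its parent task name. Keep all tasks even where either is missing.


Two LEFT JOINs from the same base table tasks: one to projects via project_id, one to tasks itself via parent_id. Both are LEFT so every task is preserved.
Match against projects:
  - task 1 (Document): project_id=NULL, no match -> kept with NULL
  - task 2 (Refactor): project_id=5 -> matches Orion
  - task 3 (Optimize): project_id=2 -> matches Titan
  - task 4 (Plan): project_id=NULL, no match -> kept with NULL
  - task 5 (Migrate): project_id=5 -> matches Orion
  - task 6 (Implement): project_id=3 -> matches Aurora
Match against tasks (self):
  - task 1 (Document): parent_id=NULL -> NULL
  - task 2 (Refactor): parent_id=1 -> Document
  - task 3 (Optimize): parent_id=2 -> Refactor
  - task 4 (Plan): parent_id=3 -> Optimize
  - task 5 (Migrate): parent_id=2 -> Refactor
  - task 6 (Implement): parent_id=NULL -> NULL

SQL:
SELECT a.name, b.name AS project, c.name AS parent
FROM tasks a
LEFT JOIN projects b ON a.project_id = b.id
LEFT JOIN tasks c ON a.parent_id = c.id

Result:
name      | project | parent  
----------+---------+---------
Document  | NULL    | NULL    
Refactor  | Orion   | Document
Optimize  | Titan   | Refactor
Plan      | NULL    | Optimize
Migrate   | Orion   | Refactor
Implement | Aurora  | NULL    


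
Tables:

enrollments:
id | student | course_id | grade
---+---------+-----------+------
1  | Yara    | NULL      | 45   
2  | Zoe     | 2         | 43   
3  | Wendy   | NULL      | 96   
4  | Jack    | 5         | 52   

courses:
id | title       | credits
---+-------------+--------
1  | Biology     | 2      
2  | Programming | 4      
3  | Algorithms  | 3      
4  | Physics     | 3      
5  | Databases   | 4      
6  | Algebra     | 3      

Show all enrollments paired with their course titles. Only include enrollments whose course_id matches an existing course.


INNER JOIN keeps only enrollments rows whose course_id matches an id in courses. Walk through each enrollment:
  - enrollment 1 (Yara): course_id=NULL, no match -> dropped
  - enrollment 2 (Zoe): course_id=2 -> matches Programming
  - enrollment 3 (Wendy): course_id=NULL, no match -> dropped
  - enrollment 4 (Jack): course_id=5 -> matches Databases
So 2 of 4 rows are dropped.

SQL:
SELECT a.student, b.title AS course
FROM enrollments a
INNER JOIN courses b ON a.course_id = b.id

Result:
student | course     
--------+------------
Zoe     | Programming
Jack    | Databases  


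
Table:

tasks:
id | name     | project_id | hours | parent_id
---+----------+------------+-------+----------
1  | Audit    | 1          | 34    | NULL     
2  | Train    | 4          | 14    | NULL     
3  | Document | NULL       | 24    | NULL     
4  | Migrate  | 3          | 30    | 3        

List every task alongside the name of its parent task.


This is a self-join: tasks is joined to a second copy of itself, matching each row's parent_id to another row's id. Use LEFT JOIN so rows with parent_id=NULL are kept.
  - task 1 (Audit): parent_id=NULL -> NULL
  - task 2 (Train): parent_id=NULL -> NULL
  - task 3 (Document): parent_id=NULL -> NULL
  - task 4 (Migrate): parent_id=3 -> Document

SQL:
SELECT a.name AS item, b.name AS parent
FROM tasks a
LEFT JOIN tasks b ON a.parent_id = b.id

Result:
item     | parent  
---------+---------
Audit    | NULL    
Train    | NULL    
Document | NULL    
Migrate  | Document


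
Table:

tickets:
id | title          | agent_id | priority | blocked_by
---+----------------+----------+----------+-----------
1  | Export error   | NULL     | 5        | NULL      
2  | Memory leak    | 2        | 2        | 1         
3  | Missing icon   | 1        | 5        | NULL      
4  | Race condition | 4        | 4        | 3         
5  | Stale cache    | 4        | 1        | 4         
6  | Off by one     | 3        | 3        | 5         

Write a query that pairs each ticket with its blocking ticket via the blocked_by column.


This is a self-join: tickets is joined to a second copy of itself, matching each row's blocked_by to another row's id. Use LEFT JOIN so rows with blocked_by=NULL are kept.
  - ticket 1 (Export error): blocked_by=NULL -> NULL
  - ticket 2 (Memory leak): blocked_by=1 -> Export error
  - ticket 3 (Missing icon): blocked_by=NULL -> NULL
  - ticket 4 (Race condition): blocked_by=3 -> Missing icon
  - ticket 5 (Stale cache): blocked_by=4 -> Race condition
  - ticket 6 (Off by one): blocked_by=5 -> Stale cache

SQL:
SELECT a.title AS item, b.title AS blocked_by
FROM tickets a
LEFT JOIN tickets b ON a.blocked_by = b.id

Result:
item           | blocked_by    
---------------+---------------
Export error   | NULL          
Memory leak    | Export error  
Missing icon   | NULL          
Race condition | Missing icon  
Stale cache    | Race condition
Off by one     | Stale cache   


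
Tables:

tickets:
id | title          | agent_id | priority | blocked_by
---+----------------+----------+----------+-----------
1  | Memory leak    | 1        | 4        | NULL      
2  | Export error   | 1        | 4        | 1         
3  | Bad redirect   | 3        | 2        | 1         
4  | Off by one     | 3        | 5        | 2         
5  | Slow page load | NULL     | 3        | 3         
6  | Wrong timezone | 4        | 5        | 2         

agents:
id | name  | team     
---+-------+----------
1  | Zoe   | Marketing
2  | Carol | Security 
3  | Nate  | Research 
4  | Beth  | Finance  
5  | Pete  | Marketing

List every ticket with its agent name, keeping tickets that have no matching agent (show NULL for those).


LEFT JOIN keeps every row from tickets (the left table); where agent_id has no match in agents, the agent columns become NULL. Walk through each ticket:
  - ticket 1 (Memory leak): agent_id=1 -> matches Zoe
  - ticket 2 (Export error): agent_id=1 -> matches Zoe
  - ticket 3 (Bad redirect): agent_id=3 -> matches Nate
  - ticket 4 (Off by one): agent_id=3 -> matches Nate
  - ticket 5 (Slow page load): agent_id=NULL, no match -> kept with NULL
  - ticket 6 (Wrong timezone): agent_id=4 -> matches Beth
All 6 rows appear; 1 has NULL agent.

SQL:
SELECT a.title, b.name AS agent
FROM tickets a
LEFT JOIN agents b ON a.agent_id = b.id

Result:
title          | agent
---------------+------
Memory leak    | Zoe  
Export error   | Zoe  
Bad redirect   | Nate 
Off by one     | Nate 
Slow page load | NULL 
Wrong timezone | Beth 


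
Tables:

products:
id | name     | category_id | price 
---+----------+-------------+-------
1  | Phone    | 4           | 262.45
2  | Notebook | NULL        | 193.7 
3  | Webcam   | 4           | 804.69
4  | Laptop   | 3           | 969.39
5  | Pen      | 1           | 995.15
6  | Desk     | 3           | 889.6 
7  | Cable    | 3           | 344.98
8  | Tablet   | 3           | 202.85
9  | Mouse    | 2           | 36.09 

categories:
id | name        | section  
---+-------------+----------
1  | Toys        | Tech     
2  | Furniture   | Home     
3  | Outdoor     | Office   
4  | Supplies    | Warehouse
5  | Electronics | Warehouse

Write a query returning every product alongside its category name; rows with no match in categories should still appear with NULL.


LEFT JOIN keeps every row from products (the left table); where category_id has no match in categories, the category columns become NULL. Walk through each product:
  - product 1 (Phone): category_id=4 -> matches Supplies
  - product 2 (Notebook): category_id=NULL, no match -> kept with NULL
  - product 3 (Webcam): category_id=4 -> matches Supplies
  - product 4 (Laptop): category_id=3 -> matches Outdoor
  - product 5 (Pen): category_id=1 -> matches Toys
  - product 6 (Desk): category_id=3 -> matches Outdoor
  - product 7 (Cable): category_id=3 -> matches Outdoor
  - product 8 (Tablet): category_id=3 -> matches Outdoor
  - product 9 (Mouse): category_id=2 -> matches Furniture
All 9 rows appear; 1 has NULL category.

SQL:
SELECT a.name, b.name AS category
FROM products a
LEFT JOIN categories b ON a.category_id = b.id

Result:
name     | category 
---------+----------
Phone    | Supplies 
Notebook | NULL     
Webcam   | Supplies 
Laptop   | Outdoor  
Pen      | Toys     
Desk     | Outdoor  
Cable    | Outdoor  
Tablet   | Outdoor  
Mouse    | Furniture


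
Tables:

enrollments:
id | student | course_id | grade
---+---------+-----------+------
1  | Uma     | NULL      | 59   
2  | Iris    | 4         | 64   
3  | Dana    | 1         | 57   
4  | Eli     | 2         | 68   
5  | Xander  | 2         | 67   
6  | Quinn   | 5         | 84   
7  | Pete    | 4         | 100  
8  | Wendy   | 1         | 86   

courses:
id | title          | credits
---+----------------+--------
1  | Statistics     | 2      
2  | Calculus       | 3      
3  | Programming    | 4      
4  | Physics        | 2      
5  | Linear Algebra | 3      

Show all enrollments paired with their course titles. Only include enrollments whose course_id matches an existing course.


INNER JOIN keeps only enrollments rows whose course_id matches an id in courses. Walk through each enrollment:
  - enrollment 1 (Uma): course_id=NULL, no match -> dropped
  - enrollment 2 (Iris): course_id=4 -> matches Physics
  - enrollment 3 (Dana): course_id=1 -> matches Statistics
  - enrollment 4 (Eli): course_id=2 -> matches Calculus
  - enrollment 5 (Xander): course_id=2 -> matches Calculus
  - enrollment 6 (Quinn): course_id=5 -> matches Linear Algebra
  - enrollment 7 (Pete): course_id=4 -> matches Physics
  - enrollment 8 (Wendy): course_id=1 -> matches Statistics
So 1 of 8 rows is dropped.

SQL:
SELECT a.student, b.title AS course
FROM enrollments a
INNER JOIN courses b ON a.course_id = b.id

Result:
student | course        
--------+---------------
Iris    | Physics       
Dana    | Statistics    
Eli     | Calculus      
Xander  | Calculus      
Quinn   | Linear Algebra
Pete    | Physics       
Wendy   | Statistics    


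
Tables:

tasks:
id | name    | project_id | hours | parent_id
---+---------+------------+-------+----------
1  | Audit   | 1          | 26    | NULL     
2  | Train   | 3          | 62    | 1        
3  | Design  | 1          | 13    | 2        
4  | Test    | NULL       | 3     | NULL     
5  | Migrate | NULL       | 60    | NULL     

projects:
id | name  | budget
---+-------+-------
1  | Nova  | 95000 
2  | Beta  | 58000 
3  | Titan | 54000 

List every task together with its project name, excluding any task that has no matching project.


INNER JOIN keeps only tasks rows whose project_id matches an id in projects. Walk through each task:
  - task 1 (Audit): project_id=1 -> matches Nova
  - task 2 (Train): project_id=3 -> matches Titan
  - task 3 (Design): project_id=1 -> matches Nova
  - task 4 (Test): project_id=NULL, no match -> dropped
  - task 5 (Migrate): project_id=NULL, no match -> dropped
So 2 of 5 rows are dropped.

SQL:
SELECT a.name, b.name AS project
FROM tasks a
INNER JOIN projects b ON a.project_id = b.id

Result:
name   | project
-------+--------
Audit  | Nova   
Train  | Titan  
Design | Nova   


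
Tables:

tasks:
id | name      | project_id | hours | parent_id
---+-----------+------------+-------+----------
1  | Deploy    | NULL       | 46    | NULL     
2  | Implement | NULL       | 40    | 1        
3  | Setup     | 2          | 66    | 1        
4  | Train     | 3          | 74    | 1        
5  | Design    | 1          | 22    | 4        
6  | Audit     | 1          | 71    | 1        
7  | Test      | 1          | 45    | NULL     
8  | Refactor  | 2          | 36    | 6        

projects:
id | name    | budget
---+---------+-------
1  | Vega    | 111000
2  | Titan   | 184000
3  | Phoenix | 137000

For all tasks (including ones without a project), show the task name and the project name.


LEFT JOIN keeps every row from tasks (the left table); where project_id has no match in projects, the project columns become NULL. Walk through each task:
  - task 1 (Deploy): project_id=NULL, no match -> kept with NULL
  - task 2 (Implement): project_id=NULL, no match -> kept with NULL
  - task 3 (Setup): project_id=2 -> matches Titan
  - task 4 (Train): project_id=3 -> matches Phoenix
  - task 5 (Design): project_id=1 -> matches Vega
  - task 6 (Audit): project_id=1 -> matches Vega
  - task 7 (Test): project_id=1 -> matches Vega
  - task 8 (Refactor): project_id=2 -> matches Titan
All 8 rows appear; 2 have NULL project.

SQL:
SELECT a.name, b.name AS project
FROM tasks a
LEFT JOIN projects b ON a.project_id = b.id

Result:
name      | project
----------+--------
Deploy    | NULL   
Implement | NULL   
Setup     | Titan  
Train     | Phoenix
Design    | Vega   
Audit     | Vega   
Test      | Vega   
Refactor  | Titan  


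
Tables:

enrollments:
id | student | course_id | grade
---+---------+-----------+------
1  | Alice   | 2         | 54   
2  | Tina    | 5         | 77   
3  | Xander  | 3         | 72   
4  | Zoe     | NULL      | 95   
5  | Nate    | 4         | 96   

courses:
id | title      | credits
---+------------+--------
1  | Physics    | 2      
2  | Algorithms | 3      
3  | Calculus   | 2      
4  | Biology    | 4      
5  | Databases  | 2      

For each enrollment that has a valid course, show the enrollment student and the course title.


INNER JOIN keeps only enrollments rows whose course_id matches an id in courses. Walk through each enrollment:
  - enrollment 1 (Alice): course_id=2 -> matches Algorithms
  - enrollment 2 (Tina): course_id=5 -> matches Databases
  - enrollment 3 (Xander): course_id=3 -> matches Calculus
  - enrollment 4 (Zoe): course_id=NULL, no match -> dropped
  - enrollment 5 (Nate): course_id=4 -> matches Biology
So 1 of 5 rows is dropped.

SQL:
SELECT a.student, b.title AS course
FROM enrollments a
INNER JOIN courses b ON a.course_id = b.id

Result:
student | course    
--------+-----------
Alice   | Algorithms
Tina    | Databases 
Xander  | Calculus  
Nate    | Biology   


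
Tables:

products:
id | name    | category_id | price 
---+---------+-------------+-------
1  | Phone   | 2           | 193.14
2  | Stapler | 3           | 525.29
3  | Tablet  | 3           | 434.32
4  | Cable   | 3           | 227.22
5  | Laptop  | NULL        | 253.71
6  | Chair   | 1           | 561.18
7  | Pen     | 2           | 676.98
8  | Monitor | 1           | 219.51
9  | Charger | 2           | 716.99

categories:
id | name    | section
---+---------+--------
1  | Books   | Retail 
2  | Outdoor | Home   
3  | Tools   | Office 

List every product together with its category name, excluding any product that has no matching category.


INNER JOIN keeps only products rows whose category_id matches an id in categories. Walk through each product:
  - product 1 (Phone): category_id=2 -> matches Outdoor
  - product 2 (Stapler): category_id=3 -> matches Tools
  - product 3 (Tablet): category_id=3 -> matches Tools
  - product 4 (Cable): category_id=3 -> matches Tools
  - product 5 (Laptop): category_id=NULL, no match -> dropped
  - product 6 (Chair): category_id=1 -> matches Books
  - product 7 (Pen): category_id=2 -> matches Outdoor
  - product 8 (Monitor): category_id=1 -> matches Books
  - product 9 (Charger): category_id=2 -> matches Outdoor
So 1 of 9 rows is dropped.

SQL:
SELECT a.name, b.name AS category
FROM products a
INNER JOIN categories b ON a.category_id = b.id

Result:
name    | category
--------+---------
Phone   | Outdoor 
Stapler | Tools   
Tablet  | Tools   
Cable   | Tools   
Chair   | Books   
Pen     | Outdoor 
Monitor | Books   
Charger | Outdoor 


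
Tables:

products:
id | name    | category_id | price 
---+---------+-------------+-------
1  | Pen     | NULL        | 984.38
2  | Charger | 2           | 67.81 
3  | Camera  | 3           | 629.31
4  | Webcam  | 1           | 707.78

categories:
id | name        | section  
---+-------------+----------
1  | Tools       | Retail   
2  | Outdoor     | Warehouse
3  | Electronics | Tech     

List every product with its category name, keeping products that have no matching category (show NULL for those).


LEFT JOIN keeps every row from products (the left table); where category_id has no match in categories, the category columns become NULL. Walk through each product:
  - product 1 (Pen): category_id=NULL, no match -> kept with NULL
  - product 2 (Charger): category_id=2 -> matches Outdoor
  - product 3 (Camera): category_id=3 -> matches Electronics
  - product 4 (Webcam): category_id=1 -> matches Tools
All 4 rows appear; 1 has NULL category.

SQL:
SELECT a.name, b.name AS category
FROM products a
LEFT JOIN categories b ON a.category_id = b.id

Result:
name    | category   
--------+------------
Pen     | NULL       
Charger | Outdoor    
Camera  | Electronics
Webcam  | Tools      


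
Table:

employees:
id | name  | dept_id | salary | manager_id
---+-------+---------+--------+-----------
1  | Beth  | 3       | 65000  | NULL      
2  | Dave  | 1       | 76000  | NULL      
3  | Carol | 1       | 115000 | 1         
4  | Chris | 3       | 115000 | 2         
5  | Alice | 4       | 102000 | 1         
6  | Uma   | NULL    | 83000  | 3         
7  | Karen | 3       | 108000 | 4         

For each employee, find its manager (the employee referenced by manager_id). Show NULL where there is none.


This is a self-join: employees is joined to a second copy of itself, matching each row's manager_id to another row's id. Use LEFT JOIN so rows with manager_id=NULL are kept.
  - employee 1 (Beth): manager_id=NULL -> NULL
  - employee 2 (Dave): manager_id=NULL -> NULL
  - employee 3 (Carol): manager_id=1 -> Beth
  - employee 4 (Chris): manager_id=2 -> Dave
  - employee 5 (Alice): manager_id=1 -> Beth
  - employee 6 (Uma): manager_id=3 -> Carol
  - employee 7 (Karen): manager_id=4 -> Chris

SQL:
SELECT a.name AS item, b.name AS manager
FROM employees a
LEFT JOIN employees b ON a.manager_id = b.id

Result:
item  | manager
------+--------
Beth  | NULL   
Dave  | NULL   
Carol | Beth   
Chris | Dave   
Alice | Beth   
Uma   | Carol  
Karen | Chris  


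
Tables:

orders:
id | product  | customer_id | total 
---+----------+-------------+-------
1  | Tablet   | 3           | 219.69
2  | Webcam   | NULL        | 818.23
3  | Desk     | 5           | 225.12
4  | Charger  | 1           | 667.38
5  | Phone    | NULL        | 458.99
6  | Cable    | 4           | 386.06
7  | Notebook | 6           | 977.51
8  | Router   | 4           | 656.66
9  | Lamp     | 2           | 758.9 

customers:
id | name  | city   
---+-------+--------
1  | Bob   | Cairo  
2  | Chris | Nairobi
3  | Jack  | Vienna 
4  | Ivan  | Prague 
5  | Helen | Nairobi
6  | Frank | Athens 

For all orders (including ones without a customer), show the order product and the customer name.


LEFT JOIN keeps every row from orders (the left table); where customer_id has no match in customers, the customer columns become NULL. Walk through each order:
  - order 1 (Tablet): customer_id=3 -> matches Jack
  - order 2 (Webcam): customer_id=NULL, no match -> kept with NULL
  - order 3 (Desk): customer_id=5 -> matches Helen
  - order 4 (Charger): customer_id=1 -> matches Bob
  - order 5 (Phone): customer_id=NULL, no match -> kept with NULL
  - order 6 (Cable): customer_id=4 -> matches Ivan
  - order 7 (Notebook): customer_id=6 -> matches Frank
  - order 8 (Router): customer_id=4 -> matches Ivan
  - order 9 (Lamp): customer_id=2 -> matches Chris
All 9 rows appear; 2 have NULL customer.

SQL:
SELECT a.product, b.name AS customer
FROM orders a
LEFT JOIN customers b ON a.customer_id = b.id

Result:
product  | customer
---------+---------
Tablet   | Jack    
Webcam   | NULL    
Desk     | Helen   
Charger  | Bob     
Phone    | NULL    
Cable    | Ivan    
Notebook | Frank   
Router   | Ivan    
Lamp     | Chris   


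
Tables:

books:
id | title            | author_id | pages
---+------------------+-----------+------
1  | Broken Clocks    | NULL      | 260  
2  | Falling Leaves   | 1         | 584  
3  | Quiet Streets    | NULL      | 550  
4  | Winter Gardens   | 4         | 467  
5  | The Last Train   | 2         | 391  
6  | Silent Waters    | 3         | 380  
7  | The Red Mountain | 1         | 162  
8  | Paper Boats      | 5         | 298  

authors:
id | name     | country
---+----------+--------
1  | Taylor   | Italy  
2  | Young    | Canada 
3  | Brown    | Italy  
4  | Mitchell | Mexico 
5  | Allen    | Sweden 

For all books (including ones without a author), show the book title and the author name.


LEFT JOIN keeps every row from books (the left table); where author_id has no match in authors, the author columns become NULL. Walk through each book:
  - book 1 (Broken Clocks): author_id=NULL, no match -> kept with NULL
  - book 2 (Falling Leaves): author_id=1 -> matches Taylor
  - book 3 (Quiet Streets): author_id=NULL, no match -> kept with NULL
  - book 4 (Winter Gardens): author_id=4 -> matches Mitchell
  - book 5 (The Last Train): author_id=2 -> matches Young
  - book 6 (Silent Waters): author_id=3 -> matches Brown
  - book 7 (The Red Mountain): author_id=1 -> matches Taylor
  - book 8 (Paper Boats): author_id=5 -> matches Allen
All 8 rows appear; 2 have NULL author.

SQL:
SELECT a.title, b.name AS author
FROM books a
LEFT JOIN authors b ON a.author_id = b.id

Result:
title            | author  
-----------------+---------
Broken Clocks    | NULL    
Falling Leaves   | Taylor  
Quiet Streets    | NULL    
Winter Gardens   | Mitchell
The Last Train   | Young   
Silent Waters    | Brown   
The Red Mountain | Taylor  
Paper Boats      | Allen   


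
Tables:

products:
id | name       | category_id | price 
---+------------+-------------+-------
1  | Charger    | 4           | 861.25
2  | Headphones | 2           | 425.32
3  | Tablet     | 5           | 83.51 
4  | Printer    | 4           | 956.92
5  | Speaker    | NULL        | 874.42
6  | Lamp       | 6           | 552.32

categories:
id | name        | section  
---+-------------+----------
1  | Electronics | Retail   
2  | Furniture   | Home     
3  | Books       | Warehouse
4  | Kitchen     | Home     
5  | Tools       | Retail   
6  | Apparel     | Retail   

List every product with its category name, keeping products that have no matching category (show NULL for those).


LEFT JOIN keeps every row from products (the left table); where category_id has no match in categories, the category columns become NULL. Walk through each product:
  - product 1 (Charger): category_id=4 -> matches Kitchen
  - product 2 (Headphones): category_id=2 -> matches Furniture
  - product 3 (Tablet): category_id=5 -> matches Tools
  - product 4 (Printer): category_id=4 -> matches Kitchen
  - product 5 (Speaker): category_id=NULL, no match -> kept with NULL
  - product 6 (Lamp): category_id=6 -> matches Apparel
All 6 rows appear; 1 has NULL category.

SQL:
SELECT a.name, b.name AS category
FROM products a
LEFT JOIN categories b ON a.category_id = b.id

Result:
name       | category 
-----------+----------
Charger    | Kitchen  
Headphones | Furniture
Tablet     | Tools    
Printer    | Kitchen  
Speaker    | NULL     
Lamp       | Apparel  


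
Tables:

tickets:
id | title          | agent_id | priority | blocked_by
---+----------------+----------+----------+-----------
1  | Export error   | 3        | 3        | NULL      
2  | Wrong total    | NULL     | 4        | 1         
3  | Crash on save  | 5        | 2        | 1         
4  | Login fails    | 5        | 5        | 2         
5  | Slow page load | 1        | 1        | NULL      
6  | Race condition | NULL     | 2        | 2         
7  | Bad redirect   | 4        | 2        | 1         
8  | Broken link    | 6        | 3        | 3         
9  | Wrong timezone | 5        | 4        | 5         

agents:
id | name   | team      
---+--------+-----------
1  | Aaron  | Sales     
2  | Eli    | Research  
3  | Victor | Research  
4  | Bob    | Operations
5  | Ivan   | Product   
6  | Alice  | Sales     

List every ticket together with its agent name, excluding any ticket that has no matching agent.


INNER JOIN keeps only tickets rows whose agent_id matches an id in agents. Walk through each ticket:
  - ticket 1 (Export error): agent_id=3 -> matches Victor
  - ticket 2 (Wrong total): agent_id=NULL, no match -> dropped
  - ticket 3 (Crash on save): agent_id=5 -> matches Ivan
  - ticket 4 (Login fails): agent_id=5 -> matches Ivan
  - ticket 5 (Slow page load): agent_id=1 -> matches Aaron
  - ticket 6 (Race condition): agent_id=NULL, no match -> dropped
  - ticket 7 (Bad redirect): agent_id=4 -> matches Bob
  - ticket 8 (Broken link): agent_id=6 -> matches Alice
  - ticket 9 (Wrong timezone): agent_id=5 -> matches Ivan
So 2 of 9 rows are dropped.

SQL:
SELECT a.title, b.name AS agent
FROM tickets a
INNER JOIN agents b ON a.agent_id = b.id

Result:
title          | agent 
---------------+-------
Export error   | Victor
Crash on save  | Ivan  
Login fails    | Ivan  
Slow page load | Aaron 
Bad redirect   | Bob   
Broken link    | Alice 
Wrong timezone | Ivan  


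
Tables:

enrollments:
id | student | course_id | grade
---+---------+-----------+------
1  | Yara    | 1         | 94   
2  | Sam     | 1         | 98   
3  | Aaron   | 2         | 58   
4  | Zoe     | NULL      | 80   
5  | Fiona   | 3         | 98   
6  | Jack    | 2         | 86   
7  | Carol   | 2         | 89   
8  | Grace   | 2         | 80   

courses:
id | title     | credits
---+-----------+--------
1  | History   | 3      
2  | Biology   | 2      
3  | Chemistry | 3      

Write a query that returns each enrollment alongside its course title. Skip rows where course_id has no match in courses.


INNER JOIN keeps only enrollments rows whose course_id matches an id in courses. Walk through each enrollment:
  - enrollment 1 (Yara): course_id=1 -> matches History
  - enrollment 2 (Sam): course_id=1 -> matches History
  - enrollment 3 (Aaron): course_id=2 -> matches Biology
  - enrollment 4 (Zoe): course_id=NULL, no match -> dropped
  - enrollment 5 (Fiona): course_id=3 -> matches Chemistry
  - enrollment 6 (Jack): course_id=2 -> matches Biology
  - enrollment 7 (Carol): course_id=2 -> matches Biology
  - enrollment 8 (Grace): course_id=2 -> matches Biology
So 1 of 8 rows is dropped.

SQL:
SELECT a.student, b.title AS course
FROM enrollments a
INNER JOIN courses b ON a.course_id = b.id

Result:
student | course   
--------+----------
Yara    | History  
Sam     | History  
Aaron   | Biology  
Fiona   | Chemistry
Jack    | Biology  
Carol   | Biology  
Grace   | Biology  


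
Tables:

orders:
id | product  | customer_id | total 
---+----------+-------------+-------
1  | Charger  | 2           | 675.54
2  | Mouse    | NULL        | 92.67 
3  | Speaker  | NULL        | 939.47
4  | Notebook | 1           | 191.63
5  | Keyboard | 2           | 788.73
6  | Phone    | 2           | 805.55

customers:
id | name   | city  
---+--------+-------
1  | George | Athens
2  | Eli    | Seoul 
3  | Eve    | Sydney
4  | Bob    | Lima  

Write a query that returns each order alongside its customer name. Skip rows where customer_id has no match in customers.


INNER JOIN keeps only orders rows whose customer_id matches an id in customers. Walk through each order:
  - order 1 (Charger): customer_id=2 -> matches Eli
  - order 2 (Mouse): customer_id=NULL, no match -> dropped
  - order 3 (Speaker): customer_id=NULL, no match -> dropped
  - order 4 (Notebook): customer_id=1 -> matches George
  - order 5 (Keyboard): customer_id=2 -> matches Eli
  - order 6 (Phone): customer_id=2 -> matches Eli
So 2 of 6 rows are dropped.

SQL:
SELECT a.product, b.name AS customer
FROM orders a
INNER JOIN customers b ON a.customer_id = b.id

Result:
product  | customer
---------+---------
Charger  | Eli     
Notebook | George  
Keyboard | Eli     
Phone    | Eli     


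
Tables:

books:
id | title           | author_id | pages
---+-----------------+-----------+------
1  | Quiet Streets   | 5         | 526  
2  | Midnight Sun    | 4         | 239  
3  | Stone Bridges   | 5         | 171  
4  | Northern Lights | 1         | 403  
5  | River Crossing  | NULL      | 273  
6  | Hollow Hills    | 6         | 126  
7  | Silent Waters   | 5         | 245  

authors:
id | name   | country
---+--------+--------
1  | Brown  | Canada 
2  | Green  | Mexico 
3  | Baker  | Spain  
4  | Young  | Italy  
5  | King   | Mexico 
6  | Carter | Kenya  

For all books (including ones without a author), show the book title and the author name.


LEFT JOIN keeps every row from books (the left table); where author_id has no match in authors, the author columns become NULL. Walk through each book:
  - book 1 (Quiet Streets): author_id=5 -> matches King
  - book 2 (Midnight Sun): author_id=4 -> matches Young
  - book 3 (Stone Bridges): author_id=5 -> matches King
  - book 4 (Northern Lights): author_id=1 -> matches Brown
  - book 5 (River Crossing): author_id=NULL, no match -> kept with NULL
  - book 6 (Hollow Hills): author_id=6 -> matches Carter
  - book 7 (Silent Waters): author_id=5 -> matches King
All 7 rows appear; 1 has NULL author.

SQL:
SELECT a.title, b.name AS author
FROM books a
LEFT JOIN authors b ON a.author_id = b.id

Result:
title           | author
----------------+-------
Quiet Streets   | King  
Midnight Sun    | Young 
Stone Bridges   | King  
Northern Lights | Brown 
River Crossing  | NULL  
Hollow Hills    | Carter
Silent Waters   | King  


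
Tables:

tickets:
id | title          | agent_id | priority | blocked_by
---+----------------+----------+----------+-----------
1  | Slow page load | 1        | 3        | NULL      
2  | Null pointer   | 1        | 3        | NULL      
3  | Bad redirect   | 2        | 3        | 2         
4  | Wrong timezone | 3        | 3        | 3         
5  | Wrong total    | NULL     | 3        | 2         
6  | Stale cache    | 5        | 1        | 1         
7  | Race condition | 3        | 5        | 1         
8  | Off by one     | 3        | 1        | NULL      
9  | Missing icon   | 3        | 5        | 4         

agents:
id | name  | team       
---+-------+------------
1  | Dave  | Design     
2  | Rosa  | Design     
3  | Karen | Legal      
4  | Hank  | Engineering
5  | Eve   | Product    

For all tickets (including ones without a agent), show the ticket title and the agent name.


LEFT JOIN keeps every row from tickets (the left table); where agent_id has no match in agents, the agent columns become NULL. Walk through each ticket:
  - ticket 1 (Slow page load): agent_id=1 -> matches Dave
  - ticket 2 (Null pointer): agent_id=1 -> matches Dave
  - ticket 3 (Bad redirect): agent_id=2 -> matches Rosa
  - ticket 4 (Wrong timezone): agent_id=3 -> matches Karen
  - ticket 5 (Wrong total): agent_id=NULL, no match -> kept with NULL
  - ticket 6 (Stale cache): agent_id=5 -> matches Eve
  - ticket 7 (Race condition): agent_id=3 -> matches Karen
  - ticket 8 (Off by one): agent_id=3 -> matches Karen
  - ticket 9 (Missing icon): agent_id=3 -> matches Karen
All 9 rows appear; 1 has NULL agent.

SQL:
SELECT a.title, b.name AS agent
FROM tickets a
LEFT JOIN agents b ON a.agent_id = b.id

Result:
title          | agent
---------------+------
Slow page load | Dave 
Null pointer   | Dave 
Bad redirect   | Rosa 
Wrong timezone | Karen
Wrong total    | NULL 
Stale cache    | Eve  
Race condition | Karen
Off by one     | Karen
Missing icon   | Karen


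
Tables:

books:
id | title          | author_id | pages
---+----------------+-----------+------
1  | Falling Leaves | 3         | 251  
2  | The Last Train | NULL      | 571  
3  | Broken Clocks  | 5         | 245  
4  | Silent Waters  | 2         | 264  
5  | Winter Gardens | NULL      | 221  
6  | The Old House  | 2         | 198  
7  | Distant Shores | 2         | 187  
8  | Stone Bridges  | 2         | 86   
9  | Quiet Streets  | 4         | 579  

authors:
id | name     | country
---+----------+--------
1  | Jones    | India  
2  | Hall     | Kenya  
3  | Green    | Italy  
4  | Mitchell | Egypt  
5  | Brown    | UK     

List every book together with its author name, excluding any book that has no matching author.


INNER JOIN keeps only books rows whose author_id matches an id in authors. Walk through each book:
  - book 1 (Falling Leaves): author_id=3 -> matches Green
  - book 2 (The Last Train): author_id=NULL, no match -> dropped
  - book 3 (Broken Clocks): author_id=5 -> matches Brown
  - book 4 (Silent Waters): author_id=2 -> matches Hall
  - book 5 (Winter Gardens): author_id=NULL, no match -> dropped
  - book 6 (The Old House): author_id=2 -> matches Hall
  - book 7 (Distant Shores): author_id=2 -> matches Hall
  - book 8 (Stone Bridges): author_id=2 -> matches Hall
  - book 9 (Quiet Streets): author_id=4 -> matches Mitchell
So 2 of 9 rows are dropped.

SQL:
SELECT a.title, b.name AS author
FROM books a
INNER JOIN authors b ON a.author_id = b.id

Result:
title          | author  
---------------+---------
Falling Leaves | Green   
Broken Clocks  | Brown   
Silent Waters  | Hall    
The Old House  | Hall    
Distant Shores | Hall    
Stone Bridges  | Hall    
Quiet Streets  | Mitchell


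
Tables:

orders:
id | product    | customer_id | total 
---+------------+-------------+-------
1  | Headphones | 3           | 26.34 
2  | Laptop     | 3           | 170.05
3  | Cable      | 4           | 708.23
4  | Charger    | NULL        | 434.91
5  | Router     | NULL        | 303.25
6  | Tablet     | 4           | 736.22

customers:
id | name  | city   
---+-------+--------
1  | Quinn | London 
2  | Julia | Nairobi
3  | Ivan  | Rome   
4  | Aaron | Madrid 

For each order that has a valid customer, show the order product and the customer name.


INNER JOIN keeps only orders rows whose customer_id matches an id in customers. Walk through each order:
  - order 1 (Headphones): customer_id=3 -> matches Ivan
  - order 2 (Laptop): customer_id=3 -> matches Ivan
  - order 3 (Cable): customer_id=4 -> matches Aaron
  - order 4 (Charger): customer_id=NULL, no match -> dropped
  - order 5 (Router): customer_id=NULL, no match -> dropped
  - order 6 (Tablet): customer_id=4 -> matches Aaron
So 2 of 6 rows are dropped.

SQL:
SELECT a.product, b.name AS customer
FROM orders a
INNER JOIN customers b ON a.customer_id = b.id

Result:
product    | customer
-----------+---------
Headphones | Ivan    
Laptop     | Ivan    
Cable      | Aaron   
Tablet     | Aaron   


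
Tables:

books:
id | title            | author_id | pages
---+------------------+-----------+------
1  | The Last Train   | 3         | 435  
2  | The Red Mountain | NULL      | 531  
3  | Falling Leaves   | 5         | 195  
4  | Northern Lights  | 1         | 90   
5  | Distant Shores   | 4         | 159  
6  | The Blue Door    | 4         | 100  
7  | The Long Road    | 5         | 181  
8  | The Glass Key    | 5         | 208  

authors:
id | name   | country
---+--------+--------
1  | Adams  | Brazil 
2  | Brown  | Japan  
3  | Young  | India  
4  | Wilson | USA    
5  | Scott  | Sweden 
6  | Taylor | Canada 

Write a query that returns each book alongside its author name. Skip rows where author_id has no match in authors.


INNER JOIN keeps only books rows whose author_id matches an id in authors. Walk through each book:
  - book 1 (The Last Train): author_id=3 -> matches Young
  - book 2 (The Red Mountain): author_id=NULL, no match -> dropped
  - book 3 (Falling Leaves): author_id=5 -> matches Scott
  - book 4 (Northern Lights): author_id=1 -> matches Adams
  - book 5 (Distant Shores): author_id=4 -> matches Wilson
  - book 6 (The Blue Door): author_id=4 -> matches Wilson
  - book 7 (The Long Road): author_id=5 -> matches Scott
  - book 8 (The Glass Key): author_id=5 -> matches Scott
So 1 of 8 rows is dropped.

SQL:
SELECT a.title, b.name AS author
FROM books a
INNER JOIN authors b ON a.author_id = b.id

Result:
title           | author
----------------+-------
The Last Train  | Young 
Falling Leaves  | Scott 
Northern Lights | Adams 
Distant Shores  | Wilson
The Blue Door   | Wilson
The Long Road   | Scott 
The Glass Key   | Scott 


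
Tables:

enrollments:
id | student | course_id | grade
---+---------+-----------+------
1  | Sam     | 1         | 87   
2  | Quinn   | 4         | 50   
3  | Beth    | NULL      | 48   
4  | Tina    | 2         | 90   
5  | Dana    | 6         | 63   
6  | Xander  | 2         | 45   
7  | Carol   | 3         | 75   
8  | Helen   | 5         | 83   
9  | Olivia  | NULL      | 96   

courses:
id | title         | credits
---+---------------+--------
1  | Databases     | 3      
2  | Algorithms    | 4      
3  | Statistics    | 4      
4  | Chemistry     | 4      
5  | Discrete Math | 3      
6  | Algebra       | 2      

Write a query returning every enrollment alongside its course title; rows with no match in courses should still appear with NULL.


LEFT JOIN keeps every row from enrollments (the left table); where course_id has no match in courses, the course columns become NULL. Walk through each enrollment:
  - enrollment 1 (Sam): course_id=1 -> matches Databases
  - enrollment 2 (Quinn): course_id=4 -> matches Chemistry
  - enrollment 3 (Beth): course_id=NULL, no match -> kept with NULL
  - enrollment 4 (Tina): course_id=2 -> matches Algorithms
  - enrollment 5 (Dana): course_id=6 -> matches Algebra
  - enrollment 6 (Xander): course_id=2 -> matches Algorithms
  - enrollment 7 (Carol): course_id=3 -> matches Statistics
  - enrollment 8 (Helen): course_id=5 -> matches Discrete Math
  - enrollment 9 (Olivia): course_id=NULL, no match -> kept with NULL
All 9 rows appear; 2 have NULL course.

SQL:
SELECT a.student, b.title AS course
FROM enrollments a
LEFT JOIN courses b ON a.course_id = b.id

Result:
student | course       
--------+--------------
Sam     | Databases    
Quinn   | Chemistry    
Beth    | NULL         
Tina    | Algorithms   
Dana    | Algebra      
Xander  | Algorithms   
Carol   | Statistics   
Helen   | Discrete Math
Olivia  | NULL         


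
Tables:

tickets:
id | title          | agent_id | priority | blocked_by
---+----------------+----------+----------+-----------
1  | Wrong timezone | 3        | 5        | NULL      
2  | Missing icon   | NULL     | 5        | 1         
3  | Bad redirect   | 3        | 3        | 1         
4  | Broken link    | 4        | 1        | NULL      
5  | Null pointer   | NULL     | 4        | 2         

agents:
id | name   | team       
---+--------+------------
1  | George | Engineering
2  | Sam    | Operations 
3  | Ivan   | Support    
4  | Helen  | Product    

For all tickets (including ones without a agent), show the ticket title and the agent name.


LEFT JOIN keeps every row from tickets (the left table); where agent_id has no match in agents, the agent columns become NULL. Walk through each ticket:
  - ticket 1 (Wrong timezone): agent_id=3 -> matches Ivan
  - ticket 2 (Missing icon): agent_id=NULL, no match -> kept with NULL
  - ticket 3 (Bad redirect): agent_id=3 -> matches Ivan
  - ticket 4 (Broken link): agent_id=4 -> matches Helen
  - ticket 5 (Null pointer): agent_id=NULL, no match -> kept with NULL
All 5 rows appear; 2 have NULL agent.

SQL:
SELECT a.title, b.name AS agent
FROM tickets a
LEFT JOIN agents b ON a.agent_id = b.id

Result:
title          | agent
---------------+------
Wrong timezone | Ivan 
Missing icon   | NULL 
Bad redirect   | Ivan 
Broken link    | Helen
Null pointer   | NULL 
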